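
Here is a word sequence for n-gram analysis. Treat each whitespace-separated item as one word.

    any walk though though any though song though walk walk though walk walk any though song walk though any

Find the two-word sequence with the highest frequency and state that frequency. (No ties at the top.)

Bigram frequencies (highest first):
  walk though: 3
  though any: 2
  any though: 2
  though song: 2
  though walk: 2
  walk walk: 2
  … (5 more, each ≤ 1)

"walk though", 3 times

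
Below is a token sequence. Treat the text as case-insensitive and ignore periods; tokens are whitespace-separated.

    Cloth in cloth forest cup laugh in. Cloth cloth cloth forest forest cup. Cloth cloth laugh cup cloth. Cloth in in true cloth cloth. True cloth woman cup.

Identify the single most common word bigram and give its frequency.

Bigram frequencies (highest first):
  cloth cloth: 5
  cloth in: 2
  in cloth: 2
  cloth forest: 2
  forest cup: 2
  cup cloth: 2
  … (11 more, each ≤ 2)

"cloth cloth", 5 times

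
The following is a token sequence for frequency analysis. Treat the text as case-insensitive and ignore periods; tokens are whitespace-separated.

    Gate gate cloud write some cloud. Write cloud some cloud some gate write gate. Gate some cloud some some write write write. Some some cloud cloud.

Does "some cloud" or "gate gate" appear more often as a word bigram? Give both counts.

"some cloud" (4 vs 2)

"some cloud": 4 occurrences
"gate gate": 2 occurrences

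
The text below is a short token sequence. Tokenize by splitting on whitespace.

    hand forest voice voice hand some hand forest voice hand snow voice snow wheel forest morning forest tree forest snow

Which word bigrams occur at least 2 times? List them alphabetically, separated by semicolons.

Bigram counts meeting the condition (at least 2 times):
  forest voice: 2
  hand forest: 2
  voice hand: 2

forest voice; hand forest; voice hand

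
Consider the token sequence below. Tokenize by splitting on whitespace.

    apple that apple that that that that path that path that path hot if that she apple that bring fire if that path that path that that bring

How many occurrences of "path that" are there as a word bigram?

Scanning the 27 overlapping bigram windows for "path that":
  position 8–9: path that
  position 10–11: path that
  position 23–24: path that
  position 25–26: path that

4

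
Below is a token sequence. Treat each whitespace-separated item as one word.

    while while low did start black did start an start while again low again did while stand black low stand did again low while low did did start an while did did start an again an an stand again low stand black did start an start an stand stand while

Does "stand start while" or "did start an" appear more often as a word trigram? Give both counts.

"stand start while": 0 occurrences
"did start an": 4 occurrences

"did start an" (4 vs 0)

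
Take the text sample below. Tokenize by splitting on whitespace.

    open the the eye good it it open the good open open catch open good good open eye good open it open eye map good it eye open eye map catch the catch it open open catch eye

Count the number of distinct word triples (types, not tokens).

38 tokens → 36 trigram windows in total.
Repeated trigrams (each contributes count−1 duplicates):
  open eye map: 2
  open open catch: 2
2 duplicate windows → 36 − 2 = 34 distinct.

34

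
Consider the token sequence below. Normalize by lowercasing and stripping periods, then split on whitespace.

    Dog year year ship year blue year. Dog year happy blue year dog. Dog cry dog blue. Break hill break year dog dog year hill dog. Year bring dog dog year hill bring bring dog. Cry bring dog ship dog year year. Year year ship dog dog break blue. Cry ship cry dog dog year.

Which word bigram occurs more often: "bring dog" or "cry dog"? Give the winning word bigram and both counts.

"bring dog" (3 vs 2)

"bring dog": 3 occurrences
"cry dog": 2 occurrences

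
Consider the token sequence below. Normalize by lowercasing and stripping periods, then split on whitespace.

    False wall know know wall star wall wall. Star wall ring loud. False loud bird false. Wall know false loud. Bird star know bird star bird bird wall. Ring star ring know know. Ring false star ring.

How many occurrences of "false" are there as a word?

5

Scanning the 37 tokens for "false":
  position 1: false
  position 13: false
  position 16: false
  position 19: false
  position 35: false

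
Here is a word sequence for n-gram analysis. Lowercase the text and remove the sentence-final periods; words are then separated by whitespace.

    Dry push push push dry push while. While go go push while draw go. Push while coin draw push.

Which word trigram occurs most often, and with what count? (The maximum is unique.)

"go push while", 2 times

Trigram frequencies (highest first):
  go push while: 2
  dry push push: 1
  push push push: 1
  push push dry: 1
  push dry push: 1
  dry push while: 1
  … (10 more, each ≤ 1)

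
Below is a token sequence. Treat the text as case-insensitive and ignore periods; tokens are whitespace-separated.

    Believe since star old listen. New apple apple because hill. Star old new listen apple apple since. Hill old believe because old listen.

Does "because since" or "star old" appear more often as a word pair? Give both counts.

"because since": 0 occurrences
"star old": 2 occurrences

"star old" (2 vs 0)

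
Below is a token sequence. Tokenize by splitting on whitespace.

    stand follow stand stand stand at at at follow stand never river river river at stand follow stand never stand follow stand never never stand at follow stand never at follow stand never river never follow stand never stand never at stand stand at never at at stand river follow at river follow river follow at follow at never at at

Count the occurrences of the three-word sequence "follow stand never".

Scanning the 59 overlapping trigram windows for "follow stand never":
  position 9–11: follow stand never
  position 17–19: follow stand never
  position 21–23: follow stand never
  position 27–29: follow stand never
  position 31–33: follow stand never
  position 36–38: follow stand never

6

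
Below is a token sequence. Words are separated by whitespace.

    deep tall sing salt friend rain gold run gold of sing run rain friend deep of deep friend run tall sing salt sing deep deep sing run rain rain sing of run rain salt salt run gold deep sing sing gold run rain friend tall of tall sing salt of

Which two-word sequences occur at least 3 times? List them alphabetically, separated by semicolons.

Bigram counts meeting the condition (at least 3 times):
  run rain: 4
  sing salt: 3
  tall sing: 3

run rain; sing salt; tall sing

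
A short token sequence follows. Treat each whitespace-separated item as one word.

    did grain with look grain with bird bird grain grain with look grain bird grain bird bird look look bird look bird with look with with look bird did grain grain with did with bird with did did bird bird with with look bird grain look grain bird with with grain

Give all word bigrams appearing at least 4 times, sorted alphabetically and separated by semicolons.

bird with; grain with; look bird; with look

Bigram counts meeting the condition (at least 4 times):
  bird with: 4
  grain with: 4
  look bird: 4
  with look: 5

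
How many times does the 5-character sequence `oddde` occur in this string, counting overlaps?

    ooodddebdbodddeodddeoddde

4

Sliding a length-5 window over the 25 characters (21 positions):
  position 3–7: oddde
  position 11–15: oddde
  position 16–20: oddde
  position 21–25: oddde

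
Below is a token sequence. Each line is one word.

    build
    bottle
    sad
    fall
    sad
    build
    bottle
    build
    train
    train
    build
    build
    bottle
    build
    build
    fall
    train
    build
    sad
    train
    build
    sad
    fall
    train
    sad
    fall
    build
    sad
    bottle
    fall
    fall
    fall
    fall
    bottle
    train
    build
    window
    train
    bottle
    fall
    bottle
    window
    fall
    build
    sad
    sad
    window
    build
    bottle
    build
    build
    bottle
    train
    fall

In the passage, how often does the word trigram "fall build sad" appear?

Scanning the 52 overlapping trigram windows for "fall build sad":
  position 26–28: fall build sad
  position 43–45: fall build sad

2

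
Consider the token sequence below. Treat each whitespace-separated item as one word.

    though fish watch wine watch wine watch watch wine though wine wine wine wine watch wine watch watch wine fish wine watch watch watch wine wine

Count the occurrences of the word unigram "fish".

Scanning the 26 tokens for "fish":
  position 2: fish
  position 20: fish

2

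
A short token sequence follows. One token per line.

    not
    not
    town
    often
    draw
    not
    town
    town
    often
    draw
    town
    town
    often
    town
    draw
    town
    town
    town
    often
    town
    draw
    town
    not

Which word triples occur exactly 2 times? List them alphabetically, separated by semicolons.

Trigram counts meeting the condition (exactly 2 times):
  draw town town: 2
  often town draw: 2
  town draw town: 2
  town often draw: 2
  town often town: 2

draw town town; often town draw; town draw town; town often draw; town often town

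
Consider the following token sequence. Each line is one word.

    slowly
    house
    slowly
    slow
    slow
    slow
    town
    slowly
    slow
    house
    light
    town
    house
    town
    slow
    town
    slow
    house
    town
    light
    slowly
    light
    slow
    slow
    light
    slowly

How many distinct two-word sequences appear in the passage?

17

26 tokens → 25 bigram windows in total.
Repeated bigrams (each contributes count−1 duplicates):
  slow slow: 3
  house town: 2
  light slowly: 2
  slow house: 2
  slow town: 2
  slowly slow: 2
  town slow: 2
8 duplicate windows → 25 − 8 = 17 distinct.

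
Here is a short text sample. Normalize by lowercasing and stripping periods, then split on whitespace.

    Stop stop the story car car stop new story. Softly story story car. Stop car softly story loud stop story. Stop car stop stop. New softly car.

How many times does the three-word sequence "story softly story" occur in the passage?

Scanning the 25 overlapping trigram windows for "story softly story":
  position 9–11: story softly story

1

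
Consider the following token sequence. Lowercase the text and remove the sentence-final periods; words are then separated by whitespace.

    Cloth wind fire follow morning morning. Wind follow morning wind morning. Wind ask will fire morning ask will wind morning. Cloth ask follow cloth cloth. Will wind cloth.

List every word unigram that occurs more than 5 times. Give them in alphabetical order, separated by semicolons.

Unigram counts meeting the condition (more than 5 times):
  morning: 6
  wind: 6

morning; wind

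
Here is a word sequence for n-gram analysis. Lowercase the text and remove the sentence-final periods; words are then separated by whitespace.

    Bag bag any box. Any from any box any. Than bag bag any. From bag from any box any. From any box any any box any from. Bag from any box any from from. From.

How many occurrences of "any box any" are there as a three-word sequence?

Scanning the 33 overlapping trigram windows for "any box any":
  position 3–5: any box any
  position 7–9: any box any
  position 17–19: any box any
  position 21–23: any box any
  position 24–26: any box any
  position 30–32: any box any

6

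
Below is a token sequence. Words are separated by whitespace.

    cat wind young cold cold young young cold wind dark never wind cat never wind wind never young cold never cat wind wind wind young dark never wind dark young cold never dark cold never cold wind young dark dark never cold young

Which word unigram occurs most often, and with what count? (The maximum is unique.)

Unigram frequencies (highest first):
  wind: 10
  young: 8
  cold: 8
  never: 8
  dark: 6
  cat: 3

"wind", 10 times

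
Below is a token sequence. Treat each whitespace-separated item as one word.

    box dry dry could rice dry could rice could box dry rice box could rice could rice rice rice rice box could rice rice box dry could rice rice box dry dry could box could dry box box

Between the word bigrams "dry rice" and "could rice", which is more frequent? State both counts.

"could rice" (6 vs 1)

"dry rice": 1 occurrence
"could rice": 6 occurrences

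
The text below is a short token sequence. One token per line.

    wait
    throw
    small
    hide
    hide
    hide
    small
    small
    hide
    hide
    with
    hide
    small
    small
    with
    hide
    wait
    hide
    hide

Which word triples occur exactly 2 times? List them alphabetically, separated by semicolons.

hide small small; small hide hide

Trigram counts meeting the condition (exactly 2 times):
  hide small small: 2
  small hide hide: 2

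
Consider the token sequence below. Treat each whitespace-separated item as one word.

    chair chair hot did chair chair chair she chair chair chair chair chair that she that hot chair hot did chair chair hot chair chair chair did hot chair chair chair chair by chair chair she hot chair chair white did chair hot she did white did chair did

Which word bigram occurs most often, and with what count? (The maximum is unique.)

Bigram frequencies (highest first):
  chair chair: 15
  chair hot: 4
  did chair: 4
  hot chair: 4
  hot did: 2
  chair she: 2
  … (15 more, each ≤ 2)

"chair chair", 15 times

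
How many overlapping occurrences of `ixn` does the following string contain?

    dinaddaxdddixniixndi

2

Sliding a length-3 window over the 20 characters (18 positions):
  position 12–14: ixn
  position 16–18: ixn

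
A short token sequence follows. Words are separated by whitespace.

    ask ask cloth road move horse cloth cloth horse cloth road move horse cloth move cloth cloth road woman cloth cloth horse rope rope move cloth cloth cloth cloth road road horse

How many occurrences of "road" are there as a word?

5

Scanning the 32 tokens for "road":
  position 4: road
  position 11: road
  position 18: road
  position 30: road
  position 31: road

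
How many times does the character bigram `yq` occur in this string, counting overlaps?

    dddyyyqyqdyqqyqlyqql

5

Sliding a length-2 window over the 20 characters (19 positions):
  position 6–7: yq
  position 8–9: yq
  position 11–12: yq
  position 14–15: yq
  position 17–18: yq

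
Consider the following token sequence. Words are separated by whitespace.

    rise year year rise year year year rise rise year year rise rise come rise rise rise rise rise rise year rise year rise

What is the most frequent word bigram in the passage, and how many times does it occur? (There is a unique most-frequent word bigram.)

"rise rise", 7 times

Bigram frequencies (highest first):
  rise rise: 7
  rise year: 5
  year rise: 5
  year year: 4
  rise come: 1
  come rise: 1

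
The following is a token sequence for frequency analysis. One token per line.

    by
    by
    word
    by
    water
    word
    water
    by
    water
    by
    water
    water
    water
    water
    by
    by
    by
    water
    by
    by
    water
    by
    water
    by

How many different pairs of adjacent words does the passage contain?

24 tokens → 23 bigram windows in total.
Repeated bigrams (each contributes count−1 duplicates):
  by water: 6
  water by: 6
  by by: 4
  water water: 3
15 duplicate windows → 23 − 15 = 8 distinct.

8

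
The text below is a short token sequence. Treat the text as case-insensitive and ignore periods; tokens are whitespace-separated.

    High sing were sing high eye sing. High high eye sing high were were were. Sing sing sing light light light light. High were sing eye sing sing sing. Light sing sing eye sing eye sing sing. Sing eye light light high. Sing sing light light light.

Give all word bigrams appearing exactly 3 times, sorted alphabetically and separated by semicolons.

sing high; sing light; were sing

Bigram counts meeting the condition (exactly 3 times):
  sing high: 3
  sing light: 3
  were sing: 3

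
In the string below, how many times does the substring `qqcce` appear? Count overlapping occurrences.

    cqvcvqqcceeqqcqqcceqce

Sliding a length-5 window over the 22 characters (18 positions):
  position 6–10: qqcce
  position 15–19: qqcce

2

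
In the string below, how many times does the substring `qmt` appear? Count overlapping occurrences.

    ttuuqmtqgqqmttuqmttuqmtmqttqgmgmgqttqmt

5

Sliding a length-3 window over the 39 characters (37 positions):
  position 5–7: qmt
  position 11–13: qmt
  position 16–18: qmt
  position 21–23: qmt
  position 37–39: qmt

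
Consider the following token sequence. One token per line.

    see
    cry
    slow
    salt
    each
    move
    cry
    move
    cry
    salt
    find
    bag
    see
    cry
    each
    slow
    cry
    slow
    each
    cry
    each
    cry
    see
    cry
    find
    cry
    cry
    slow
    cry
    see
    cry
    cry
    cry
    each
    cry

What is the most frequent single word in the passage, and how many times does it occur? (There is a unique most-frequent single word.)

Unigram frequencies (highest first):
  cry: 15
  each: 5
  see: 4
  slow: 4
  salt: 2
  move: 2
  … (2 more, each ≤ 2)

"cry", 15 times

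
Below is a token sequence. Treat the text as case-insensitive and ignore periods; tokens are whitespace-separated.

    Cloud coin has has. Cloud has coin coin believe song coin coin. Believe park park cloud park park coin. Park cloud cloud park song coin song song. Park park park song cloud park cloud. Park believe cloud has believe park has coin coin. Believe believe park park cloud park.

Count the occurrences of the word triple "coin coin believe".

Scanning the 47 overlapping trigram windows for "coin coin believe":
  position 7–9: coin coin believe
  position 11–13: coin coin believe
  position 42–44: coin coin believe

3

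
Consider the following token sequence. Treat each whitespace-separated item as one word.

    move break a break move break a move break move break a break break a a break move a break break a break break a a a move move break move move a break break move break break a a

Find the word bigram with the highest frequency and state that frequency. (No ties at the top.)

Bigram frequencies (highest first):
  break a: 7
  move break: 6
  a break: 6
  break move: 5
  break break: 5
  a a: 4
  … (3 more, each ≤ 2)

"break a", 7 times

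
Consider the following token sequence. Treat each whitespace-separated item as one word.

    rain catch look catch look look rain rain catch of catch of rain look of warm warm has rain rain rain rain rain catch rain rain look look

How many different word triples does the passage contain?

28 tokens → 26 trigram windows in total.
Repeated trigrams (each contributes count−1 duplicates):
  rain rain rain: 3
  rain rain catch: 2
3 duplicate windows → 26 − 3 = 23 distinct.

23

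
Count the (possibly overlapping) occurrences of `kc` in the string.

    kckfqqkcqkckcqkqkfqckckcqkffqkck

Sliding a length-2 window over the 32 characters (31 positions):
  position 1–2: kc
  position 7–8: kc
  position 10–11: kc
  position 12–13: kc
  position 21–22: kc
  position 23–24: kc
  position 30–31: kc

7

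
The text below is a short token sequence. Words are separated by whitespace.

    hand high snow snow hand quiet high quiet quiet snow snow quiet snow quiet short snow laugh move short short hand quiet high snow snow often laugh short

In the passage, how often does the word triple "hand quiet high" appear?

2

Scanning the 26 overlapping trigram windows for "hand quiet high":
  position 5–7: hand quiet high
  position 21–23: hand quiet high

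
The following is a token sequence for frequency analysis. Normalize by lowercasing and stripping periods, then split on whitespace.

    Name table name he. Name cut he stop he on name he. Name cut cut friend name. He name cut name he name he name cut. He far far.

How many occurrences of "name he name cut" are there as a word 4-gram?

4

Scanning the 26 overlapping 4-gram windows for "name he name cut":
  position 3–6: name he name cut
  position 11–14: name he name cut
  position 17–20: name he name cut
  position 23–26: name he name cut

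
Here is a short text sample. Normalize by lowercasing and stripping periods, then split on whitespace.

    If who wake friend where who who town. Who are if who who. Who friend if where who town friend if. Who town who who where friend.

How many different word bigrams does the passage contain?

16

27 tokens → 26 bigram windows in total.
Repeated bigrams (each contributes count−1 duplicates):
  who who: 4
  if who: 3
  who town: 3
  friend if: 2
  town who: 2
  where who: 2
10 duplicate windows → 26 − 10 = 16 distinct.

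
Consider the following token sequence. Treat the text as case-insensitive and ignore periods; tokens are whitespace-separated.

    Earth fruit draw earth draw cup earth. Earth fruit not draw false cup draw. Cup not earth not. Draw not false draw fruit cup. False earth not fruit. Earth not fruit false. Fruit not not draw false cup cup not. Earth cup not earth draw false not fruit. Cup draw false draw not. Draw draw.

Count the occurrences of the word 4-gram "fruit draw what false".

Scanning the 52 overlapping 4-gram windows for "fruit draw what false":
  (none found)

0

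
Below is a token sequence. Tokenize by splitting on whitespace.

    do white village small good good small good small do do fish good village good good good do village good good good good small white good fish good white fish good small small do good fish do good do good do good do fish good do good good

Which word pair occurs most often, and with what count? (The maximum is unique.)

Bigram frequencies (highest first):
  good good: 7
  good do: 5
  do good: 5
  good small: 4
  fish good: 4
  small good: 2
  … (16 more, each ≤ 2)

"good good", 7 times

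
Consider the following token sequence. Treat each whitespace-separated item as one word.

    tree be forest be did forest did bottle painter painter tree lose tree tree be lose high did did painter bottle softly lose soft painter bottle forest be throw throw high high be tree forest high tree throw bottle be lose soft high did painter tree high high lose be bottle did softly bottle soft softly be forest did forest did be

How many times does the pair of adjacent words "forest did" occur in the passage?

3

Scanning the 61 overlapping bigram windows for "forest did":
  position 6–7: forest did
  position 58–59: forest did
  position 60–61: forest did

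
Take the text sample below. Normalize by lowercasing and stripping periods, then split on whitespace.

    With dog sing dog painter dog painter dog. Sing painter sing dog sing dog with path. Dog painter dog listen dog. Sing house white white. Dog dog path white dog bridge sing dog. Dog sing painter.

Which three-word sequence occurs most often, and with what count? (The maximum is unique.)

"dog painter dog", 3 times

Trigram frequencies (highest first):
  dog painter dog: 3
  dog sing dog: 2
  dog sing painter: 2
  with dog sing: 1
  sing dog painter: 1
  painter dog painter: 1
  … (24 more, each ≤ 1)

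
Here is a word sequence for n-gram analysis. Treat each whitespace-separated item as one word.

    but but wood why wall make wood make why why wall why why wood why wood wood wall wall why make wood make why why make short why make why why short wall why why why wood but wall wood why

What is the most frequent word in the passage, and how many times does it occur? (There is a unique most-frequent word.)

Unigram frequencies (highest first):
  why: 16
  wood: 8
  wall: 6
  make: 6
  but: 3
  short: 2

"why", 16 times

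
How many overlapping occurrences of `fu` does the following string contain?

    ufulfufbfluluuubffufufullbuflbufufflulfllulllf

6

Sliding a length-2 window over the 46 characters (45 positions):
  position 2–3: fu
  position 5–6: fu
  position 18–19: fu
  position 20–21: fu
  position 22–23: fu
  position 32–33: fu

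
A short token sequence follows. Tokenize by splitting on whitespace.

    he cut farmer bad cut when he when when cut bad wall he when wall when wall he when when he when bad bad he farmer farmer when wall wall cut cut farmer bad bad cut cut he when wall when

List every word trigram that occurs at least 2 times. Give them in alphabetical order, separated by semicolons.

cut farmer bad; he when wall; he when when; wall he when; when he when; when wall when

Trigram counts meeting the condition (at least 2 times):
  cut farmer bad: 2
  he when wall: 2
  he when when: 2
  wall he when: 2
  when he when: 2
  when wall when: 2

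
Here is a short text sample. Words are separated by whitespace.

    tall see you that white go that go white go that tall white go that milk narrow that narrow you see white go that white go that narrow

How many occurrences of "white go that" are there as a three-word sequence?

Scanning the 26 overlapping trigram windows for "white go that":
  position 5–7: white go that
  position 9–11: white go that
  position 13–15: white go that
  position 22–24: white go that
  position 25–27: white go that

5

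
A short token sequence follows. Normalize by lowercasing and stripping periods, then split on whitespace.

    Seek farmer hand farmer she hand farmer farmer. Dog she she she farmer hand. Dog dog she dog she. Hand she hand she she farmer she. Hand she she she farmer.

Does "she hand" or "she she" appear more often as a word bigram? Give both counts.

"she she" (5 vs 4)

"she hand": 4 occurrences
"she she": 5 occurrences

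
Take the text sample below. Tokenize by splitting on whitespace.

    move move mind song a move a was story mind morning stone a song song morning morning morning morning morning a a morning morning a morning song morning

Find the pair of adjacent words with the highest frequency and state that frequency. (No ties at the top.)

Bigram frequencies (highest first):
  morning morning: 5
  song morning: 2
  morning a: 2
  a morning: 2
  move move: 1
  move mind: 1
  … (14 more, each ≤ 1)

"morning morning", 5 times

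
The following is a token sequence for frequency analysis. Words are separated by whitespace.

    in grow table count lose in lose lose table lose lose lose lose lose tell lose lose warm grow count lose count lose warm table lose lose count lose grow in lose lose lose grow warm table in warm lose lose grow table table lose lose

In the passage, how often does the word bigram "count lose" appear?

Scanning the 45 overlapping bigram windows for "count lose":
  position 4–5: count lose
  position 20–21: count lose
  position 22–23: count lose
  position 28–29: count lose

4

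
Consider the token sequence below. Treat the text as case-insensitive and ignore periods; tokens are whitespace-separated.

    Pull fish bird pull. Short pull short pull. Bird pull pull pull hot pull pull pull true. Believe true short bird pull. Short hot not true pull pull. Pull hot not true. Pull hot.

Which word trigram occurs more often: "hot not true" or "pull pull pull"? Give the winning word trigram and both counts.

"pull pull pull" (3 vs 2)

"hot not true": 2 occurrences
"pull pull pull": 3 occurrences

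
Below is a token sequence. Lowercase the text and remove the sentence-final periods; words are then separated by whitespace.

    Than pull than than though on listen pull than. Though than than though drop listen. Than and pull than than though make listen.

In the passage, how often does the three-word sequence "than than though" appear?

Scanning the 21 overlapping trigram windows for "than than though":
  position 3–5: than than though
  position 11–13: than than though
  position 19–21: than than though

3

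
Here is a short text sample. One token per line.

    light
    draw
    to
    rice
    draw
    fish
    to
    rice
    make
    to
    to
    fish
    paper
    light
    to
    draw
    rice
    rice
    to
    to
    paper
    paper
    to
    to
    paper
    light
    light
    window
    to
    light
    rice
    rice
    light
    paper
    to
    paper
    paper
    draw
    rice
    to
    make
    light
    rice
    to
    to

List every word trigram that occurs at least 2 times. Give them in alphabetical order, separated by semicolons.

Trigram counts meeting the condition (at least 2 times):
  rice to to: 2
  to paper paper: 2
  to to paper: 2

rice to to; to paper paper; to to paper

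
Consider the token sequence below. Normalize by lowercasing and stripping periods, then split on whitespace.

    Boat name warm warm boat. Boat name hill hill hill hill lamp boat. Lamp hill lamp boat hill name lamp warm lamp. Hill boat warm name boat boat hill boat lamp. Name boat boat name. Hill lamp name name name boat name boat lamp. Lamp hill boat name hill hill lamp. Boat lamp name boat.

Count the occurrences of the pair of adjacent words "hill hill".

Scanning the 54 overlapping bigram windows for "hill hill":
  position 8–9: hill hill
  position 9–10: hill hill
  position 10–11: hill hill
  position 49–50: hill hill

4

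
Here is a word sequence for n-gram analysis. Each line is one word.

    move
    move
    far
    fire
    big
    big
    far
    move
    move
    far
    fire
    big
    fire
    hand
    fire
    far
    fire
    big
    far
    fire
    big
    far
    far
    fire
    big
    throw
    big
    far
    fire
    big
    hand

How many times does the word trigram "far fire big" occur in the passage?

6

Scanning the 29 overlapping trigram windows for "far fire big":
  position 3–5: far fire big
  position 10–12: far fire big
  position 16–18: far fire big
  position 19–21: far fire big
  position 23–25: far fire big
  position 28–30: far fire big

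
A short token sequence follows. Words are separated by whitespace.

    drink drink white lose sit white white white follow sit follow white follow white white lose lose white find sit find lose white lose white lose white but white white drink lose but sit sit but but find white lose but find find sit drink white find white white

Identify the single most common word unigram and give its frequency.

Unigram frequencies (highest first):
  white: 17
  lose: 8
  sit: 6
  find: 6
  but: 5
  drink: 4
  … (1 more, each ≤ 3)

"white", 17 times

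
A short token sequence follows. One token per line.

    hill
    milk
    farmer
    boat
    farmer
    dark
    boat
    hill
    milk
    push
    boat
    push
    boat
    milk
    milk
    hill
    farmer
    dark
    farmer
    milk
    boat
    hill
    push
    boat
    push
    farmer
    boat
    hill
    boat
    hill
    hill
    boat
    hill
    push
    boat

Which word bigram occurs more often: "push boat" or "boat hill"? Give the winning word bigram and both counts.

"boat hill" (5 vs 4)

"push boat": 4 occurrences
"boat hill": 5 occurrences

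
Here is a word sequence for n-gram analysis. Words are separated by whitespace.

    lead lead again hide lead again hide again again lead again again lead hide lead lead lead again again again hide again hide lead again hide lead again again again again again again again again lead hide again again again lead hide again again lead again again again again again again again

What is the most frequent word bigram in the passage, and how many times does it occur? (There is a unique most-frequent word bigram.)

Bigram frequencies (highest first):
  again again: 20
  lead again: 7
  again hide: 5
  again lead: 5
  hide lead: 4
  hide again: 4
  … (2 more, each ≤ 3)

"again again", 20 times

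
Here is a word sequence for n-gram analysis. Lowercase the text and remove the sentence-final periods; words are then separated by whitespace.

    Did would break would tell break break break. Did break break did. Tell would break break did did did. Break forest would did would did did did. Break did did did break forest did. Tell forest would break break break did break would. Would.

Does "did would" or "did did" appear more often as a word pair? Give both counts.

"did would": 2 occurrences
"did did": 6 occurrences

"did did" (6 vs 2)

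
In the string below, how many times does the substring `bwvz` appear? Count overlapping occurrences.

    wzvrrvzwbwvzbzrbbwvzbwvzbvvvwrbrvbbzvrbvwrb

Sliding a length-4 window over the 43 characters (40 positions):
  position 9–12: bwvz
  position 17–20: bwvz
  position 21–24: bwvz

3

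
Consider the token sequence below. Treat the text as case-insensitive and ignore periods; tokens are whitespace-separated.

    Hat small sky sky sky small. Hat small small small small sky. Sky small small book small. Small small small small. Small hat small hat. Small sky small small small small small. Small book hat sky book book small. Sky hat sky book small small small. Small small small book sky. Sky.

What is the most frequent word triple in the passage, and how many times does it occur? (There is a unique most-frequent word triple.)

Trigram frequencies (highest first):
  small small small: 14
  small hat small: 3
  small small book: 3
  hat small sky: 2
  small sky sky: 2
  sky sky small: 2
  … (21 more, each ≤ 2)

"small small small", 14 times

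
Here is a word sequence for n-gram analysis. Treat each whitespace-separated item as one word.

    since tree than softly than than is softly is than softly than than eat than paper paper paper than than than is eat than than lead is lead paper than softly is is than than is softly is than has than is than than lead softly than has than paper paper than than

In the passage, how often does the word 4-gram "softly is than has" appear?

1

Scanning the 50 overlapping 4-gram windows for "softly is than has":
  position 37–40: softly is than has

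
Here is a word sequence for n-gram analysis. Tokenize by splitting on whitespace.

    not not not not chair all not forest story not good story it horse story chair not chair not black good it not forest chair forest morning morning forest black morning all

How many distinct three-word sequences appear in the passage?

29

32 tokens → 30 trigram windows in total.
Repeated trigrams (each contributes count−1 duplicates):
  not not not: 2
1 duplicate windows → 30 − 1 = 29 distinct.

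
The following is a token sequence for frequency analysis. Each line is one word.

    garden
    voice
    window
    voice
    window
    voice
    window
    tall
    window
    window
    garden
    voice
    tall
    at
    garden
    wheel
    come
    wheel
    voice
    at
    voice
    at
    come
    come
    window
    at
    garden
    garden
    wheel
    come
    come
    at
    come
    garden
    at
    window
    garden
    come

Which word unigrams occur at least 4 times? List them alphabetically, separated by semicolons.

Unigram counts meeting the condition (at least 4 times):
  at: 6
  come: 7
  garden: 7
  voice: 6
  window: 7

at; come; garden; voice; window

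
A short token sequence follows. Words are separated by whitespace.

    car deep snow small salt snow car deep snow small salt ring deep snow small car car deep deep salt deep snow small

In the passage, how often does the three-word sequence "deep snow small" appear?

4

Scanning the 21 overlapping trigram windows for "deep snow small":
  position 2–4: deep snow small
  position 8–10: deep snow small
  position 13–15: deep snow small
  position 21–23: deep snow small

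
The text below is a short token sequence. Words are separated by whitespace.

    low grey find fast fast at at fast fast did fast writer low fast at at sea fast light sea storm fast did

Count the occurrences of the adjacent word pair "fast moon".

0

Scanning the 22 overlapping bigram windows for "fast moon":
  (none found)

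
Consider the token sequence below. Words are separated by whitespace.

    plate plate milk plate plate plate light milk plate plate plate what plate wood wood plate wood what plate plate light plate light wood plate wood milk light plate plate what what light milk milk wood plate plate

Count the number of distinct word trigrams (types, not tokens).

38 tokens → 36 trigram windows in total.
Repeated trigrams (each contributes count−1 duplicates):
  milk plate plate: 2
  plate plate light: 2
  plate plate plate: 2
  plate plate what: 2
  wood plate wood: 2
5 duplicate windows → 36 − 5 = 31 distinct.

31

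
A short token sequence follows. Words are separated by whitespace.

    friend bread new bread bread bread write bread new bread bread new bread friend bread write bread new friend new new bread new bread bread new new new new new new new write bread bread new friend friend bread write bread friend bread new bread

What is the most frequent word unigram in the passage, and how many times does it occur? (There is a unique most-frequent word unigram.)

"bread", 19 times

Unigram frequencies (highest first):
  bread: 19
  new: 16
  friend: 6
  write: 4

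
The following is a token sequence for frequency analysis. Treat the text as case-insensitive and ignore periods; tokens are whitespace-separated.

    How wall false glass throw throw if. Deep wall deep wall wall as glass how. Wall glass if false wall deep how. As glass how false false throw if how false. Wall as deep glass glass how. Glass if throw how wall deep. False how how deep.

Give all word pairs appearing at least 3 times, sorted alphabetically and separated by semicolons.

Bigram counts meeting the condition (at least 3 times):
  glass how: 3
  how wall: 3
  wall deep: 3

glass how; how wall; wall deep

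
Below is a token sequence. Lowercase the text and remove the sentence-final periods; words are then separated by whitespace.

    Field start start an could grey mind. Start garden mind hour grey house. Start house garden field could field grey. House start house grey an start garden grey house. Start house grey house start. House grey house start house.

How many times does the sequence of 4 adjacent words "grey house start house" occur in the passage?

Scanning the 36 overlapping 4-gram windows for "grey house start house":
  position 12–15: grey house start house
  position 20–23: grey house start house
  position 28–31: grey house start house
  position 32–35: grey house start house
  position 36–39: grey house start house

5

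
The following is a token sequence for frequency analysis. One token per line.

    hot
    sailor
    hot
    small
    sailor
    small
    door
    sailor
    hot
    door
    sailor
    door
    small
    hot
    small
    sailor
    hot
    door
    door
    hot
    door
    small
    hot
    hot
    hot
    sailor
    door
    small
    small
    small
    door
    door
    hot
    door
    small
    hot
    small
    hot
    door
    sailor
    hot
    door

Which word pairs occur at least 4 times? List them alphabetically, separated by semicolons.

Bigram counts meeting the condition (at least 4 times):
  door small: 4
  hot door: 6
  sailor hot: 4
  small hot: 4

door small; hot door; sailor hot; small hot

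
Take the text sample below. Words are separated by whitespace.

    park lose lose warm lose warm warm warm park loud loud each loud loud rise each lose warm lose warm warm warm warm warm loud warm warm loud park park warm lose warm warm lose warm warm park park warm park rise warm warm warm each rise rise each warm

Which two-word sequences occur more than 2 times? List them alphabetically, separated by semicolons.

Bigram counts meeting the condition (more than 2 times):
  lose warm: 6
  warm lose: 4
  warm park: 3
  warm warm: 11

lose warm; warm lose; warm park; warm warm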